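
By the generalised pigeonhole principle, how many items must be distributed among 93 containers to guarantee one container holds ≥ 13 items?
n = (13 − 1)·93 + 1 = 1117

By the generalised pigeonhole principle, to guarantee some box contains ≥ r objects we need more than (r − 1) · k objects total. Threshold: n = (r − 1) · k + 1. With r = 13 and k = 93: n = 12 · 93 + 1 = 1116 + 1 = 1117. For n = 1116 = 12 · 93, we can put exactly 12 objects in every box, avoiding 13 in any single one — so 1117 is tight.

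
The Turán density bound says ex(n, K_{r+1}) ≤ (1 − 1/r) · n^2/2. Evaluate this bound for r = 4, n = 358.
Turán density bound = (3/4) · 358^2/2 = 96123/2 ≈ 48061.5

Turán's theorem: ex(n, K_{r+1}) is achieved by the complete r-partite Turán graph T(n, r) with parts as balanced as possible, and is at most (1 − 1/r) · n^2/2. For r = 4, n = 358: the density bound is (3/4) · 128164/2 = 96123/2 ≈ 48061.5. The integer-valued extremum is e(T(358, 4)) = 48061, which is strictly less than the density bound 96123/2 since 4 ∤ 358 (the parts of T(358, 4) cannot all be equal).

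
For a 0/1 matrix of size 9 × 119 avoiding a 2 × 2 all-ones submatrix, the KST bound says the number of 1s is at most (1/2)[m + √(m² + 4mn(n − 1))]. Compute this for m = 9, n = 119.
z(9, 119; 2, 2) ≤ (1/2)[9 + √(9² + 4·9·119·118)] = (1/2)[9 + √505593] = 360.0253

Kővári–Sós–Turán: let r_1, ..., r_9 be the row sums and z = Σ r_i the total number of 1s. Each pair of columns can share at most one row with both entries 1 (else a 2×2 all-ones block appears), so Σ_i C(r_i, 2) ≤ C(119, 2) = 7021. By convexity Σ_i C(r_i, 2) ≥ 9·C(z/9, 2) = z(z − 9)/(2·9), giving z² − 9z − 9·119·118 ≤ 0 and hence z ≤ (1/2)[9 + √(81 + 4·126378)] = (1/2)[9 + √505593] ≈ (1/2)(9 + 711.0506) = 360.0253.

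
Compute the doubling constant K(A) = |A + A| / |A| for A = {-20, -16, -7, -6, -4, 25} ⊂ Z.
K = |A + A| / |A| = 21/6 = 7/2

Enumerate A + A = {a + b : a, b ∈ A}. With |A| = 6, there are |A|^2 = 36 ordered sum pairs; collecting distinct values, A + A = {-40, -36, -32, -27, -26, -24, -23, -22, -20, -14, -13, -12, -11, -10, -8, 5, 9, 18, 19, 21, 50}, so |A + A| = 21. Thus K = 21/6 = 7/2. For comparison, the minimum possible |A + A| over all 6-element sets is 2·6 − 1 = 11 (so min K = 11/6), attained only by arithmetic progressions.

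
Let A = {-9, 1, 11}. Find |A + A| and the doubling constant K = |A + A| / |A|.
K = |A + A| / |A| = 5/3

Enumerate A + A = {a + b : a, b ∈ A}. With |A| = 3, there are |A|^2 = 9 ordered sum pairs; collecting distinct values, A + A = {-18, -8, 2, 12, 22}, so |A + A| = 5. Thus K = 5/3. Here |A + A| = 2|A| − 1 = 5, the minimum possible — so K = 5/3 is minimal, which holds iff A is an arithmetic progression.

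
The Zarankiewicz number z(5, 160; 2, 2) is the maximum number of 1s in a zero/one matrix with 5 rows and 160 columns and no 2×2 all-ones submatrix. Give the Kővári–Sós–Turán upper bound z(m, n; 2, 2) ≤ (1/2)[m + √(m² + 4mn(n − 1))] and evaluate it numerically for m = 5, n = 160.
z(5, 160; 2, 2) ≤ (1/2)[5 + √(5² + 4·5·160·159)] = (1/2)[5 + √508825] = 359.1599

Kővári–Sós–Turán: let r_1, ..., r_5 be the row sums and z = Σ r_i the total number of 1s. Each pair of columns can share at most one row with both entries 1 (else a 2×2 all-ones block appears), so Σ_i C(r_i, 2) ≤ C(160, 2) = 12720. By convexity Σ_i C(r_i, 2) ≥ 5·C(z/5, 2) = z(z − 5)/(2·5), giving z² − 5z − 5·160·159 ≤ 0 and hence z ≤ (1/2)[5 + √(25 + 4·127200)] = (1/2)[5 + √508825] ≈ (1/2)(5 + 713.3197) = 359.1599.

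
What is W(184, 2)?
W(184, 2) = 184 + 1 = 185

A 2-term AP is any pair of integers, so a monochromatic 2-AP exists iff some colour is used at least twice. With 184 colours, the colouring i ↦ i on {1, ..., 184} uses each colour once, avoiding any monochromatic pair, so W(184, 2) > 184. For {1, ..., 185}, pigeonhole forces two integers of the same colour, which form a monochromatic 2-AP. Hence W(184, 2) = 185.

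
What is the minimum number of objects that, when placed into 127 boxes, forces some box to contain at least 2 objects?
n = (2 − 1)·127 + 1 = 128

By the generalised pigeonhole principle, to guarantee some box contains ≥ r objects we need more than (r − 1) · k objects total. Threshold: n = (r − 1) · k + 1. With r = 2 and k = 127: n = 1 · 127 + 1 = 127 + 1 = 128. For n = 127 = 1 · 127, we can put exactly 1 objects in every box, avoiding 2 in any single one — so 128 is tight.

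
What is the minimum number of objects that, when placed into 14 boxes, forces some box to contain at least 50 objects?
n = (50 − 1)·14 + 1 = 687

By the generalised pigeonhole principle, to guarantee some box contains ≥ r objects we need more than (r − 1) · k objects total. Threshold: n = (r − 1) · k + 1. With r = 50 and k = 14: n = 49 · 14 + 1 = 686 + 1 = 687. For n = 686 = 49 · 14, we can put exactly 49 objects in every box, avoiding 50 in any single one — so 687 is tight.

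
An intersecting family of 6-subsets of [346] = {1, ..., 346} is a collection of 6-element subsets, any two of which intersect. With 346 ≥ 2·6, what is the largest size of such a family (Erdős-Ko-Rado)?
max |F| = C(345, 5) = 39561331194

Erdős-Ko-Rado (1961): when n ≥ 2k, max |F| = C(n−1, k−1). The bound is attained by the star {A : i ∈ A} for any fixed i ∈ [n]. Here C(346−1, 6−1) = C(345, 5) = 39561331194.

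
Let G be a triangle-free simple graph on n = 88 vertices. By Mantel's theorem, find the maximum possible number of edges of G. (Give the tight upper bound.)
ex(88, K_3) = ⌊88^2/4⌋ = 1936

Mantel (1907): a triangle-free graph on n vertices has at most ⌊n^2/4⌋ edges, with equality for the complete bipartite graph K_{⌊n/2⌋, ⌈n/2⌉}. For n = 88: ⌊88^2/4⌋ = ⌊7744/4⌋ = 1936. The extremal graph is K_{44, 44}, which has 44·44 = 1936 edges.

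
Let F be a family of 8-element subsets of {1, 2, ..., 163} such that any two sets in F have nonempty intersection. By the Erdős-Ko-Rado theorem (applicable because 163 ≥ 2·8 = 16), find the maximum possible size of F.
max |F| = C(162, 7) = 509458483872

The Erdős-Ko-Rado theorem states: for n ≥ 2k, an intersecting family of k-subsets of an n-element set has size at most C(n − 1, k − 1), with equality for 'star' families {A ⊆ [n] : |A| = k, i ∈ A} (fix an element i). For n = 163, k = 8: C(162, 7) = 509458483872.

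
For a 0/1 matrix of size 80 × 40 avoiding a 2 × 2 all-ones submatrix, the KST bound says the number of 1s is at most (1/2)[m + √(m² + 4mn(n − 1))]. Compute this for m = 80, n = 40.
z(80, 40; 2, 2) ≤ (1/2)[80 + √(80² + 4·80·40·39)] = (1/2)[80 + √505600] = 395.5278

Kővári–Sós–Turán: let r_1, ..., r_80 be the row sums and z = Σ r_i the total number of 1s. Each pair of columns can share at most one row with both entries 1 (else a 2×2 all-ones block appears), so Σ_i C(r_i, 2) ≤ C(40, 2) = 780. By convexity Σ_i C(r_i, 2) ≥ 80·C(z/80, 2) = z(z − 80)/(2·80), giving z² − 80z − 80·40·39 ≤ 0 and hence z ≤ (1/2)[80 + √(6400 + 4·124800)] = (1/2)[80 + √505600] ≈ (1/2)(80 + 711.0556) = 395.5278.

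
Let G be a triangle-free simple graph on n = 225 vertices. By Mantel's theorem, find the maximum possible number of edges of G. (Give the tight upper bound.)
ex(225, K_3) = ⌊225^2/4⌋ = 12656

Mantel (1907): a triangle-free graph on n vertices has at most ⌊n^2/4⌋ edges, with equality for the complete bipartite graph K_{⌊n/2⌋, ⌈n/2⌉}. For n = 225: ⌊225^2/4⌋ = ⌊50625/4⌋ = 12656. The extremal graph is K_{112, 113}, which has 112·113 = 12656 edges.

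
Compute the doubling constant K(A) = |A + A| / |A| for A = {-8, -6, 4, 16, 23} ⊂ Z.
K = |A + A| / |A| = 14/5

Enumerate A + A = {a + b : a, b ∈ A}. With |A| = 5, there are |A|^2 = 25 ordered sum pairs; collecting distinct values, A + A = {-16, -14, -12, -4, -2, 8, 10, 15, 17, 20, 27, 32, 39, 46}, so |A + A| = 14. Thus K = 14/5. For comparison, the minimum possible |A + A| over all 5-element sets is 2·5 − 1 = 9 (so min K = 9/5), attained only by arithmetic progressions.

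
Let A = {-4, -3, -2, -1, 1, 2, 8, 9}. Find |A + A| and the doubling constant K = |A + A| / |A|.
K = |A + A| / |A| = 23/8

Enumerate A + A = {a + b : a, b ∈ A}. With |A| = 8, there are |A|^2 = 64 ordered sum pairs; collecting distinct values, A + A = {-8, -7, -6, -5, -4, -3, -2, -1, 0, 1, 2, 3, 4, 5, 6, 7, 8, 9, 10, 11, 16, 17, 18}, so |A + A| = 23. Thus K = 23/8. For comparison, the minimum possible |A + A| over all 8-element sets is 2·8 − 1 = 15 (so min K = 15/8), attained only by arithmetic progressions.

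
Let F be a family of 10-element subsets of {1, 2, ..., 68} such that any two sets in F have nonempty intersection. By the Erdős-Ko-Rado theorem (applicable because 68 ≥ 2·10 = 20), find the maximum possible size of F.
max |F| = C(67, 9) = 42757703560

Erdős-Ko-Rado (1961): when n ≥ 2k, max |F| = C(n−1, k−1). The bound is attained by the star {A : i ∈ A} for any fixed i ∈ [n]. Here C(68−1, 10−1) = C(67, 9) = 42757703560.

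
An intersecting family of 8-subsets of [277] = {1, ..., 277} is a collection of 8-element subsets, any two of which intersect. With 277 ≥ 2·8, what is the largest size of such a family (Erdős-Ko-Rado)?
max |F| = C(276, 7) = 22419525070800

The Erdős-Ko-Rado theorem states: for n ≥ 2k, an intersecting family of k-subsets of an n-element set has size at most C(n − 1, k − 1), with equality for 'star' families {A ⊆ [n] : |A| = k, i ∈ A} (fix an element i). For n = 277, k = 8: C(276, 7) = 22419525070800.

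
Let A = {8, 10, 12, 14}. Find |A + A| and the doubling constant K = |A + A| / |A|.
K = |A + A| / |A| = 7/4

Enumerate A + A = {a + b : a, b ∈ A}. With |A| = 4, there are |A|^2 = 16 ordered sum pairs; collecting distinct values, A + A = {16, 18, 20, 22, 24, 26, 28}, so |A + A| = 7. Thus K = 7/4. Here |A + A| = 2|A| − 1 = 7, the minimum possible — so K = 7/4 is minimal, which holds iff A is an arithmetic progression.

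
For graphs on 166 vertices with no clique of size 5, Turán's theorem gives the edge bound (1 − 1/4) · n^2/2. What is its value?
Turán density bound = (3/4) · 166^2/2 = 20667/2 ≈ 10333.5

Turán's theorem: ex(n, K_{r+1}) is achieved by the complete r-partite Turán graph T(n, r) with parts as balanced as possible, and is at most (1 − 1/r) · n^2/2. For r = 4, n = 166: the density bound is (3/4) · 27556/2 = 20667/2 ≈ 10333.5. The integer-valued extremum is e(T(166, 4)) = 10333, which is strictly less than the density bound 20667/2 since 4 ∤ 166 (the parts of T(166, 4) cannot all be equal).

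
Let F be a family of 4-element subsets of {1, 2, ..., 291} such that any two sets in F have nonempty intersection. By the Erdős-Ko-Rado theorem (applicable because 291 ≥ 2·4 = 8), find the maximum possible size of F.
max |F| = C(290, 3) = 4022880

Erdős-Ko-Rado (1961): when n ≥ 2k, max |F| = C(n−1, k−1). The bound is attained by the star {A : i ∈ A} for any fixed i ∈ [n]. Here C(291−1, 4−1) = C(290, 3) = 4022880.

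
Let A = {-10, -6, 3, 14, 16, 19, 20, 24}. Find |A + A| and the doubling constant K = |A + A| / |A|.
K = |A + A| / |A| = 31/8

Enumerate A + A = {a + b : a, b ∈ A}. With |A| = 8, there are |A|^2 = 64 ordered sum pairs; collecting distinct values, A + A = {-20, -16, -12, -7, -3, 4, 6, 8, 9, 10, 13, 14, 17, 18, 19, 22, 23, 27, 28, 30, 32, 33, 34, 35, 36, 38, 39, 40, 43, 44, 48}, so |A + A| = 31. Thus K = 31/8. For comparison, the minimum possible |A + A| over all 8-element sets is 2·8 − 1 = 15 (so min K = 15/8), attained only by arithmetic progressions.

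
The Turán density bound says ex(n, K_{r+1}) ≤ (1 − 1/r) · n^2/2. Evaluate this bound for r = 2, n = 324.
Turán density bound = (1/2) · 324^2/2 = 26244

Turán's theorem: ex(n, K_{r+1}) is achieved by the complete r-partite Turán graph T(n, r) with parts as balanced as possible, and is at most (1 − 1/r) · n^2/2. For r = 2, n = 324: the density bound is (1/2) · 104976/2 = 26244. Since 2 ∣ 324, the Turán graph T(324, 2) has parts of equal size 162, and its edge count e(T(324, 2)) = 26244 attains the density bound exactly.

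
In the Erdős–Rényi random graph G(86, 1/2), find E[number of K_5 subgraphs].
E[# K_5] = C(86, 5) · (1/2)^C(5, 2) = 34826302 / 2^10 = 17413151/512 ≈ 34010.060547

For each 5-subset S of vertices (there are C(86, 5) = 34826302 such S), let X_S = 1 if S induces a K_5 (all C(5, 2) = 10 edges present). Then P(X_S = 1) = (1/2)^10 = 1/1024. By linearity of expectation, E[# K_5] = C(86, 5) · (1/2)^10 = 34826302 / 1024 = 17413151/512 ≈ 34010.060547.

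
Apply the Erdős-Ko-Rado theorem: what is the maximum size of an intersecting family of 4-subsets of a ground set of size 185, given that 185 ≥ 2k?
max |F| = C(184, 3) = 1021384

Erdős-Ko-Rado (1961): when n ≥ 2k, max |F| = C(n−1, k−1). The bound is attained by the star {A : i ∈ A} for any fixed i ∈ [n]. Here C(185−1, 4−1) = C(184, 3) = 1021384.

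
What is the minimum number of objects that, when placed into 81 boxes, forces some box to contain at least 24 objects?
n = (24 − 1)·81 + 1 = 1864

By the generalised pigeonhole principle, to guarantee some box contains ≥ r objects we need more than (r − 1) · k objects total. Threshold: n = (r − 1) · k + 1. With r = 24 and k = 81: n = 23 · 81 + 1 = 1863 + 1 = 1864. For n = 1863 = 23 · 81, we can put exactly 23 objects in every box, avoiding 24 in any single one — so 1864 is tight.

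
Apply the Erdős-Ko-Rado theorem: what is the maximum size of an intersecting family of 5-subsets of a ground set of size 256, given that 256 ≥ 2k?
max |F| = C(255, 4) = 172061505

Erdős-Ko-Rado (1961): when n ≥ 2k, max |F| = C(n−1, k−1). The bound is attained by the star {A : i ∈ A} for any fixed i ∈ [n]. Here C(256−1, 5−1) = C(255, 4) = 172061505.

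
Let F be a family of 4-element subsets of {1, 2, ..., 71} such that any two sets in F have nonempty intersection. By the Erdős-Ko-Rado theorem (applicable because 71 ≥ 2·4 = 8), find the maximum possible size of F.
max |F| = C(70, 3) = 54740

Erdős-Ko-Rado (1961): when n ≥ 2k, max |F| = C(n−1, k−1). The bound is attained by the star {A : i ∈ A} for any fixed i ∈ [n]. Here C(71−1, 4−1) = C(70, 3) = 54740.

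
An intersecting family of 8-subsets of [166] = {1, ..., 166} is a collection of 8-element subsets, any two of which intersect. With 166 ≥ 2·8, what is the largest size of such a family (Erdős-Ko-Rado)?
max |F| = C(165, 7) = 580688008560

Erdős-Ko-Rado (1961): when n ≥ 2k, max |F| = C(n−1, k−1). The bound is attained by the star {A : i ∈ A} for any fixed i ∈ [n]. Here C(166−1, 8−1) = C(165, 7) = 580688008560.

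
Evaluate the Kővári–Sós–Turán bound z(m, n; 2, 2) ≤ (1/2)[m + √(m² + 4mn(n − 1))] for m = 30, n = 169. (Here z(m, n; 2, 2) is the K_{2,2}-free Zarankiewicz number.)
z(30, 169; 2, 2) ≤ (1/2)[30 + √(30² + 4·30·169·168)] = (1/2)[30 + √3407940] = 938.0303

Kővári–Sós–Turán: let r_1, ..., r_30 be the row sums and z = Σ r_i the total number of 1s. Each pair of columns can share at most one row with both entries 1 (else a 2×2 all-ones block appears), so Σ_i C(r_i, 2) ≤ C(169, 2) = 14196. By convexity Σ_i C(r_i, 2) ≥ 30·C(z/30, 2) = z(z − 30)/(2·30), giving z² − 30z − 30·169·168 ≤ 0 and hence z ≤ (1/2)[30 + √(900 + 4·851760)] = (1/2)[30 + √3407940] ≈ (1/2)(30 + 1846.0607) = 938.0303.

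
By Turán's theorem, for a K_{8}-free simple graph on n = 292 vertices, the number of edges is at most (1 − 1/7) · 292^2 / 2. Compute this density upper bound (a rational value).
Turán density bound = (6/7) · 292^2/2 = 255792/7 ≈ 36541.7143

Turán's theorem: ex(n, K_{r+1}) is achieved by the complete r-partite Turán graph T(n, r) with parts as balanced as possible, and is at most (1 − 1/r) · n^2/2. For r = 7, n = 292: the density bound is (6/7) · 85264/2 = 255792/7 ≈ 36541.7143. The integer-valued extremum is e(T(292, 7)) = 36541, which is strictly less than the density bound 255792/7 since 7 ∤ 292 (the parts of T(292, 7) cannot all be equal).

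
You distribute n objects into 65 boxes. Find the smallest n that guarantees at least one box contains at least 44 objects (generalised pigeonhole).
n = (44 − 1)·65 + 1 = 2796

By the generalised pigeonhole principle, to guarantee some box contains ≥ r objects we need more than (r − 1) · k objects total. Threshold: n = (r − 1) · k + 1. With r = 44 and k = 65: n = 43 · 65 + 1 = 2795 + 1 = 2796. For n = 2795 = 43 · 65, we can put exactly 43 objects in every box, avoiding 44 in any single one — so 2796 is tight.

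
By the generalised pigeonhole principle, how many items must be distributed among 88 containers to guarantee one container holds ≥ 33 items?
n = (33 − 1)·88 + 1 = 2817

By the generalised pigeonhole principle, to guarantee some box contains ≥ r objects we need more than (r − 1) · k objects total. Threshold: n = (r − 1) · k + 1. With r = 33 and k = 88: n = 32 · 88 + 1 = 2816 + 1 = 2817. For n = 2816 = 32 · 88, we can put exactly 32 objects in every box, avoiding 33 in any single one — so 2817 is tight.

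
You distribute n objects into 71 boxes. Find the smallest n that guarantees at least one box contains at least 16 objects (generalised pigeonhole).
n = (16 − 1)·71 + 1 = 1066

By the generalised pigeonhole principle, to guarantee some box contains ≥ r objects we need more than (r − 1) · k objects total. Threshold: n = (r − 1) · k + 1. With r = 16 and k = 71: n = 15 · 71 + 1 = 1065 + 1 = 1066. For n = 1065 = 15 · 71, we can put exactly 15 objects in every box, avoiding 16 in any single one — so 1066 is tight.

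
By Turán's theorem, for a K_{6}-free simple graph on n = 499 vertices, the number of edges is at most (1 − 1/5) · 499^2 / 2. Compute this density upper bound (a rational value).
Turán density bound = (4/5) · 499^2/2 = 498002/5 ≈ 99600.4

Turán's theorem: ex(n, K_{r+1}) is achieved by the complete r-partite Turán graph T(n, r) with parts as balanced as possible, and is at most (1 − 1/r) · n^2/2. For r = 5, n = 499: the density bound is (4/5) · 249001/2 = 498002/5 ≈ 99600.4. The integer-valued extremum is e(T(499, 5)) = 99600, which is strictly less than the density bound 498002/5 since 5 ∤ 499 (the parts of T(499, 5) cannot all be equal).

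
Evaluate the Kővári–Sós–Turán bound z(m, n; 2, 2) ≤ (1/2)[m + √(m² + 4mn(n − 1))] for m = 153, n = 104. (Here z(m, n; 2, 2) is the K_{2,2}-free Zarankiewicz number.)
z(153, 104; 2, 2) ≤ (1/2)[153 + √(153² + 4·153·104·103)] = (1/2)[153 + √6579153] = 1358.993

Kővári–Sós–Turán: let r_1, ..., r_153 be the row sums and z = Σ r_i the total number of 1s. Each pair of columns can share at most one row with both entries 1 (else a 2×2 all-ones block appears), so Σ_i C(r_i, 2) ≤ C(104, 2) = 5356. By convexity Σ_i C(r_i, 2) ≥ 153·C(z/153, 2) = z(z − 153)/(2·153), giving z² − 153z − 153·104·103 ≤ 0 and hence z ≤ (1/2)[153 + √(23409 + 4·1638936)] = (1/2)[153 + √6579153] ≈ (1/2)(153 + 2564.986) = 1358.993.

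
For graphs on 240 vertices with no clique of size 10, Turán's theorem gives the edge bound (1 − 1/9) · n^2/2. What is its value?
Turán density bound = (8/9) · 240^2/2 = 25600

Turán's theorem: ex(n, K_{r+1}) is achieved by the complete r-partite Turán graph T(n, r) with parts as balanced as possible, and is at most (1 − 1/r) · n^2/2. For r = 9, n = 240: the density bound is (8/9) · 57600/2 = 25600. The integer-valued extremum is e(T(240, 9)) = 25599, which is strictly less than the density bound 25600 since 9 ∤ 240 (the parts of T(240, 9) cannot all be equal).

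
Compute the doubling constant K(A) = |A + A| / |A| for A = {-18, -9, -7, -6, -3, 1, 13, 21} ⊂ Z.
K = |A + A| / |A| = 32/8 = 4

Enumerate A + A = {a + b : a, b ∈ A}. With |A| = 8, there are |A|^2 = 64 ordered sum pairs; collecting distinct values, A + A = {-36, -27, -25, -24, -21, -18, -17, -16, -15, -14, -13, -12, -10, -9, -8, -6, -5, -2, 2, 3, 4, 6, 7, 10, 12, 14, 15, 18, 22, 26, 34, 42}, so |A + A| = 32. Thus K = 32/8 = 4. For comparison, the minimum possible |A + A| over all 8-element sets is 2·8 − 1 = 15 (so min K = 15/8), attained only by arithmetic progressions.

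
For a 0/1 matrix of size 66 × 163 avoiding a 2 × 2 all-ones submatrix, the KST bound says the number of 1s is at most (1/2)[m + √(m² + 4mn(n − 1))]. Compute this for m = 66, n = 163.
z(66, 163; 2, 2) ≤ (1/2)[66 + √(66² + 4·66·163·162)] = (1/2)[66 + √6975540] = 1353.5624

Kővári–Sós–Turán: let r_1, ..., r_66 be the row sums and z = Σ r_i the total number of 1s. Each pair of columns can share at most one row with both entries 1 (else a 2×2 all-ones block appears), so Σ_i C(r_i, 2) ≤ C(163, 2) = 13203. By convexity Σ_i C(r_i, 2) ≥ 66·C(z/66, 2) = z(z − 66)/(2·66), giving z² − 66z − 66·163·162 ≤ 0 and hence z ≤ (1/2)[66 + √(4356 + 4·1742796)] = (1/2)[66 + √6975540] ≈ (1/2)(66 + 2641.1248) = 1353.5624.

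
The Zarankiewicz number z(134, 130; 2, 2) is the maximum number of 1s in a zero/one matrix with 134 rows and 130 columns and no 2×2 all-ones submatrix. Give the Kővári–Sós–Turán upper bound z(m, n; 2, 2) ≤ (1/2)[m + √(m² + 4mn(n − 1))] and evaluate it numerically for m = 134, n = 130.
z(134, 130; 2, 2) ≤ (1/2)[134 + √(134² + 4·134·130·129)] = (1/2)[134 + √9006676] = 1567.5562

Kővári–Sós–Turán: let r_1, ..., r_134 be the row sums and z = Σ r_i the total number of 1s. Each pair of columns can share at most one row with both entries 1 (else a 2×2 all-ones block appears), so Σ_i C(r_i, 2) ≤ C(130, 2) = 8385. By convexity Σ_i C(r_i, 2) ≥ 134·C(z/134, 2) = z(z − 134)/(2·134), giving z² − 134z − 134·130·129 ≤ 0 and hence z ≤ (1/2)[134 + √(17956 + 4·2247180)] = (1/2)[134 + √9006676] ≈ (1/2)(134 + 3001.1125) = 1567.5562.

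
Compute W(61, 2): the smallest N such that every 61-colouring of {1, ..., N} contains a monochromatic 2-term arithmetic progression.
W(61, 2) = 61 + 1 = 62

A 2-term AP is any pair of integers, so a monochromatic 2-AP exists iff some colour is used at least twice. With 61 colours, the colouring i ↦ i on {1, ..., 61} uses each colour once, avoiding any monochromatic pair, so W(61, 2) > 61. For {1, ..., 62}, pigeonhole forces two integers of the same colour, which form a monochromatic 2-AP. Hence W(61, 2) = 62.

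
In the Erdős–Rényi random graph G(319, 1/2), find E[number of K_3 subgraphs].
E[# K_3] = C(319, 3) · (1/2)^C(3, 2) = 5359519 / 2^3 = 669939.875

For each 3-subset S of vertices (there are C(319, 3) = 5359519 such S), let X_S = 1 if S induces a K_3 (all C(3, 2) = 3 edges present). Then P(X_S = 1) = (1/2)^3 = 1/8. By linearity of expectation, E[# K_3] = C(319, 3) · (1/2)^3 = 5359519 / 8 = 669939.875.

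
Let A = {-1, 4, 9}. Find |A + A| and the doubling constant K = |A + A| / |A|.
K = |A + A| / |A| = 5/3

Enumerate A + A = {a + b : a, b ∈ A}. With |A| = 3, there are |A|^2 = 9 ordered sum pairs; collecting distinct values, A + A = {-2, 3, 8, 13, 18}, so |A + A| = 5. Thus K = 5/3. Here |A + A| = 2|A| − 1 = 5, the minimum possible — so K = 5/3 is minimal, which holds iff A is an arithmetic progression.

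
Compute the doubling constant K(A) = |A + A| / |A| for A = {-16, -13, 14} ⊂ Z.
K = |A + A| / |A| = 6/3 = 2

Enumerate A + A = {a + b : a, b ∈ A}. With |A| = 3, there are |A|^2 = 9 ordered sum pairs; collecting distinct values, A + A = {-32, -29, -26, -2, 1, 28}, so |A + A| = 6. Thus K = 6/3 = 2. For comparison, the minimum possible |A + A| over all 3-element sets is 2·3 − 1 = 5 (so min K = 5/3), attained only by arithmetic progressions.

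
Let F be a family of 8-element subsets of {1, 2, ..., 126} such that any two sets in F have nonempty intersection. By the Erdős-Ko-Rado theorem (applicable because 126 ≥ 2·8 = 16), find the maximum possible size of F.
max |F| = C(125, 7) = 79740633500

The Erdős-Ko-Rado theorem states: for n ≥ 2k, an intersecting family of k-subsets of an n-element set has size at most C(n − 1, k − 1), with equality for 'star' families {A ⊆ [n] : |A| = k, i ∈ A} (fix an element i). For n = 126, k = 8: C(125, 7) = 79740633500.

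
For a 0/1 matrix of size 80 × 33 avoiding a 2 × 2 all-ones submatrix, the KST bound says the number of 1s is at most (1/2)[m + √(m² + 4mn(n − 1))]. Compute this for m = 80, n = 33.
z(80, 33; 2, 2) ≤ (1/2)[80 + √(80² + 4·80·33·32)] = (1/2)[80 + √344320] = 333.3939

Kővári–Sós–Turán: let r_1, ..., r_80 be the row sums and z = Σ r_i the total number of 1s. Each pair of columns can share at most one row with both entries 1 (else a 2×2 all-ones block appears), so Σ_i C(r_i, 2) ≤ C(33, 2) = 528. By convexity Σ_i C(r_i, 2) ≥ 80·C(z/80, 2) = z(z − 80)/(2·80), giving z² − 80z − 80·33·32 ≤ 0 and hence z ≤ (1/2)[80 + √(6400 + 4·84480)] = (1/2)[80 + √344320] ≈ (1/2)(80 + 586.7879) = 333.3939.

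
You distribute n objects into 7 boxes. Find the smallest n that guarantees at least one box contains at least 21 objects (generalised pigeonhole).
n = (21 − 1)·7 + 1 = 141

By the generalised pigeonhole principle, to guarantee some box contains ≥ r objects we need more than (r − 1) · k objects total. Threshold: n = (r − 1) · k + 1. With r = 21 and k = 7: n = 20 · 7 + 1 = 140 + 1 = 141. For n = 140 = 20 · 7, we can put exactly 20 objects in every box, avoiding 21 in any single one — so 141 is tight.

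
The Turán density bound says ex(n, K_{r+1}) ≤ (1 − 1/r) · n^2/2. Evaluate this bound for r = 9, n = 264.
Turán density bound = (8/9) · 264^2/2 = 30976

Turán's theorem: ex(n, K_{r+1}) is achieved by the complete r-partite Turán graph T(n, r) with parts as balanced as possible, and is at most (1 − 1/r) · n^2/2. For r = 9, n = 264: the density bound is (8/9) · 69696/2 = 30976. The integer-valued extremum is e(T(264, 9)) = 30975, which is strictly less than the density bound 30976 since 9 ∤ 264 (the parts of T(264, 9) cannot all be equal).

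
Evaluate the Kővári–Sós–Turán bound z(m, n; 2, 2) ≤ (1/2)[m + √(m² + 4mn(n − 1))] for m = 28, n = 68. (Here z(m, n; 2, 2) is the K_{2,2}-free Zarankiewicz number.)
z(28, 68; 2, 2) ≤ (1/2)[28 + √(28² + 4·28·68·67)] = (1/2)[28 + √511056] = 371.4409

Kővári–Sós–Turán: let r_1, ..., r_28 be the row sums and z = Σ r_i the total number of 1s. Each pair of columns can share at most one row with both entries 1 (else a 2×2 all-ones block appears), so Σ_i C(r_i, 2) ≤ C(68, 2) = 2278. By convexity Σ_i C(r_i, 2) ≥ 28·C(z/28, 2) = z(z − 28)/(2·28), giving z² − 28z − 28·68·67 ≤ 0 and hence z ≤ (1/2)[28 + √(784 + 4·127568)] = (1/2)[28 + √511056] ≈ (1/2)(28 + 714.8818) = 371.4409.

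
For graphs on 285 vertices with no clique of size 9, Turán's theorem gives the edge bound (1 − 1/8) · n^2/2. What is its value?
Turán density bound = (7/8) · 285^2/2 = 568575/16 ≈ 35535.9375

Turán's theorem: ex(n, K_{r+1}) is achieved by the complete r-partite Turán graph T(n, r) with parts as balanced as possible, and is at most (1 − 1/r) · n^2/2. For r = 8, n = 285: the density bound is (7/8) · 81225/2 = 568575/16 ≈ 35535.9375. The integer-valued extremum is e(T(285, 8)) = 35535, which is strictly less than the density bound 568575/16 since 8 ∤ 285 (the parts of T(285, 8) cannot all be equal).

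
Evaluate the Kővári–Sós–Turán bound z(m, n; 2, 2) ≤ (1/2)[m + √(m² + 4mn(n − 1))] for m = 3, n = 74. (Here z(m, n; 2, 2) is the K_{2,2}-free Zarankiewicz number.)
z(3, 74; 2, 2) ≤ (1/2)[3 + √(3² + 4·3·74·73)] = (1/2)[3 + √64833] = 128.8116

Kővári–Sós–Turán: let r_1, ..., r_3 be the row sums and z = Σ r_i the total number of 1s. Each pair of columns can share at most one row with both entries 1 (else a 2×2 all-ones block appears), so Σ_i C(r_i, 2) ≤ C(74, 2) = 2701. By convexity Σ_i C(r_i, 2) ≥ 3·C(z/3, 2) = z(z − 3)/(2·3), giving z² − 3z − 3·74·73 ≤ 0 and hence z ≤ (1/2)[3 + √(9 + 4·16206)] = (1/2)[3 + √64833] ≈ (1/2)(3 + 254.6233) = 128.8116.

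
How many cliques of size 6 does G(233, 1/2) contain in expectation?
E[# K_6] = C(233, 6) · (1/2)^C(6, 2) = 208267524388 / 2^15 = 52066881097/8192 ≈ 6355820.446411

For each 6-subset S of vertices (there are C(233, 6) = 208267524388 such S), let X_S = 1 if S induces a K_6 (all C(6, 2) = 15 edges present). Then P(X_S = 1) = (1/2)^15 = 1/32768. By linearity of expectation, E[# K_6] = C(233, 6) · (1/2)^15 = 208267524388 / 32768 = 52066881097/8192 ≈ 6355820.446411.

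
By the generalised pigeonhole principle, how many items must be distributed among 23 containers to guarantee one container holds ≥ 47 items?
n = (47 − 1)·23 + 1 = 1059

By the generalised pigeonhole principle, to guarantee some box contains ≥ r objects we need more than (r − 1) · k objects total. Threshold: n = (r − 1) · k + 1. With r = 47 and k = 23: n = 46 · 23 + 1 = 1058 + 1 = 1059. For n = 1058 = 46 · 23, we can put exactly 46 objects in every box, avoiding 47 in any single one — so 1059 is tight.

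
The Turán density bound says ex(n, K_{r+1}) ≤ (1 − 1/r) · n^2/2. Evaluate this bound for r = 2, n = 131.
Turán density bound = (1/2) · 131^2/2 = 17161/4 ≈ 4290.25

Turán's theorem: ex(n, K_{r+1}) is achieved by the complete r-partite Turán graph T(n, r) with parts as balanced as possible, and is at most (1 − 1/r) · n^2/2. For r = 2, n = 131: the density bound is (1/2) · 17161/2 = 17161/4 ≈ 4290.25. The integer-valued extremum is e(T(131, 2)) = 4290, which is strictly less than the density bound 17161/4 since 2 ∤ 131 (the parts of T(131, 2) cannot all be equal).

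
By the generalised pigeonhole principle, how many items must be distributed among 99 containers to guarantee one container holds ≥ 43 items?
n = (43 − 1)·99 + 1 = 4159

By the generalised pigeonhole principle, to guarantee some box contains ≥ r objects we need more than (r − 1) · k objects total. Threshold: n = (r − 1) · k + 1. With r = 43 and k = 99: n = 42 · 99 + 1 = 4158 + 1 = 4159. For n = 4158 = 42 · 99, we can put exactly 42 objects in every box, avoiding 43 in any single one — so 4159 is tight.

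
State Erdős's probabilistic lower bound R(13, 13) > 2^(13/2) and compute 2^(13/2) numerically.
2^(13/2) = 90.5097; so R(13, 13) > 90.5097

Colour each edge of K_n uniformly at random with red/blue. The expected number of monochromatic K_13 is C(n, 13) · 2 · 2^(−C(13,2)). If C(n, 13) · 2^(1 − C(13,2)) < 1, then with positive probability no monochromatic K_13 exists, so R(13, 13) > n. The standard estimate C(n, 13) ≤ n^13/13! shows this inequality holds whenever n ≤ 2^(13/2) (since 13! · 2^(C(13,2) − 1) > 2^(13^2/2) ≥ n^13). Hence R(13, 13) > 2^(13/2) = 90.5097.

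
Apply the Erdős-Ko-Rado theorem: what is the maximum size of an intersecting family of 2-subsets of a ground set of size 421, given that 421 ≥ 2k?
max |F| = C(420, 1) = 420

Erdős-Ko-Rado (1961): when n ≥ 2k, max |F| = C(n−1, k−1). The bound is attained by the star {A : i ∈ A} for any fixed i ∈ [n]. Here C(421−1, 2−1) = C(420, 1) = 420.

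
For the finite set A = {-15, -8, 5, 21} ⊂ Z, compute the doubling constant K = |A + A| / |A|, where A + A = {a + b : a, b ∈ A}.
K = |A + A| / |A| = 10/4 = 5/2

Enumerate A + A = {a + b : a, b ∈ A}. With |A| = 4, there are |A|^2 = 16 ordered sum pairs; collecting distinct values, A + A = {-30, -23, -16, -10, -3, 6, 10, 13, 26, 42}, so |A + A| = 10. Thus K = 10/4 = 5/2. For comparison, the minimum possible |A + A| over all 4-element sets is 2·4 − 1 = 7 (so min K = 7/4), attained only by arithmetic progressions.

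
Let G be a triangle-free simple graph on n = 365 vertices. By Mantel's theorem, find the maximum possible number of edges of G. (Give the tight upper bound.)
ex(365, K_3) = ⌊365^2/4⌋ = 33306

Mantel (1907): a triangle-free graph on n vertices has at most ⌊n^2/4⌋ edges, with equality for the complete bipartite graph K_{⌊n/2⌋, ⌈n/2⌉}. For n = 365: ⌊365^2/4⌋ = ⌊133225/4⌋ = 33306. The extremal graph is K_{182, 183}, which has 182·183 = 33306 edges.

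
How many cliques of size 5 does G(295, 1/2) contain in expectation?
E[# K_5] = C(295, 5) · (1/2)^C(5, 2) = 17994159309 / 2^10 ≈ 17572421.200195

For each 5-subset S of vertices (there are C(295, 5) = 17994159309 such S), let X_S = 1 if S induces a K_5 (all C(5, 2) = 10 edges present). Then P(X_S = 1) = (1/2)^10 = 1/1024. By linearity of expectation, E[# K_5] = C(295, 5) · (1/2)^10 = 17994159309 / 1024 ≈ 17572421.200195.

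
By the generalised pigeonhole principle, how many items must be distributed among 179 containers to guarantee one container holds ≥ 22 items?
n = (22 − 1)·179 + 1 = 3760

By the generalised pigeonhole principle, to guarantee some box contains ≥ r objects we need more than (r − 1) · k objects total. Threshold: n = (r − 1) · k + 1. With r = 22 and k = 179: n = 21 · 179 + 1 = 3759 + 1 = 3760. For n = 3759 = 21 · 179, we can put exactly 21 objects in every box, avoiding 22 in any single one — so 3760 is tight.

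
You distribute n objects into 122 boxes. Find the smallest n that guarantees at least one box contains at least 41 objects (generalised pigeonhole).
n = (41 − 1)·122 + 1 = 4881

By the generalised pigeonhole principle, to guarantee some box contains ≥ r objects we need more than (r − 1) · k objects total. Threshold: n = (r − 1) · k + 1. With r = 41 and k = 122: n = 40 · 122 + 1 = 4880 + 1 = 4881. For n = 4880 = 40 · 122, we can put exactly 40 objects in every box, avoiding 41 in any single one — so 4881 is tight.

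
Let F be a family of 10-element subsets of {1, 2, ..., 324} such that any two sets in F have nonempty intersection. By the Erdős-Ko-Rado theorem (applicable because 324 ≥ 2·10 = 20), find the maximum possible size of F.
max |F| = C(323, 9) = 94237785824252840

Erdős-Ko-Rado (1961): when n ≥ 2k, max |F| = C(n−1, k−1). The bound is attained by the star {A : i ∈ A} for any fixed i ∈ [n]. Here C(324−1, 10−1) = C(323, 9) = 94237785824252840.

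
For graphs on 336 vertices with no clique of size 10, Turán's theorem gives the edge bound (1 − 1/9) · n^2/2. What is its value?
Turán density bound = (8/9) · 336^2/2 = 50176

Turán's theorem: ex(n, K_{r+1}) is achieved by the complete r-partite Turán graph T(n, r) with parts as balanced as possible, and is at most (1 − 1/r) · n^2/2. For r = 9, n = 336: the density bound is (8/9) · 112896/2 = 50176. The integer-valued extremum is e(T(336, 9)) = 50175, which is strictly less than the density bound 50176 since 9 ∤ 336 (the parts of T(336, 9) cannot all be equal).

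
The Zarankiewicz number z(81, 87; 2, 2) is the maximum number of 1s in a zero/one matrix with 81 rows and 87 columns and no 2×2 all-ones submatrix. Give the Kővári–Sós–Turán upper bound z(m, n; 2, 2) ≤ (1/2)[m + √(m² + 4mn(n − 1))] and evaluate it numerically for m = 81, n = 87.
z(81, 87; 2, 2) ≤ (1/2)[81 + √(81² + 4·81·87·86)] = (1/2)[81 + √2430729] = 820.0398

Kővári–Sós–Turán: let r_1, ..., r_81 be the row sums and z = Σ r_i the total number of 1s. Each pair of columns can share at most one row with both entries 1 (else a 2×2 all-ones block appears), so Σ_i C(r_i, 2) ≤ C(87, 2) = 3741. By convexity Σ_i C(r_i, 2) ≥ 81·C(z/81, 2) = z(z − 81)/(2·81), giving z² − 81z − 81·87·86 ≤ 0 and hence z ≤ (1/2)[81 + √(6561 + 4·606042)] = (1/2)[81 + √2430729] ≈ (1/2)(81 + 1559.0795) = 820.0398.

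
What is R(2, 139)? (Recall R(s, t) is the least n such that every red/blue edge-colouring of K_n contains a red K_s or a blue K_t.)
R(2, 139) = 139

R(2, k) = k for all k ≥ 2: in a 2-colouring of K_k, either some edge is red (a red K_2) or all edges are blue (a blue K_k). And K_{138} coloured all-blue has no blue K_139, so R(2, 139) > 138. Hence R(2, 139) = 139.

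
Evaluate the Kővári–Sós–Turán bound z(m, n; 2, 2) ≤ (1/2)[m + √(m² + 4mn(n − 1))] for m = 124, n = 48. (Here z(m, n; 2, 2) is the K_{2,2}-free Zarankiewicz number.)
z(124, 48; 2, 2) ≤ (1/2)[124 + √(124² + 4·124·48·47)] = (1/2)[124 + √1134352] = 594.5298

Kővári–Sós–Turán: let r_1, ..., r_124 be the row sums and z = Σ r_i the total number of 1s. Each pair of columns can share at most one row with both entries 1 (else a 2×2 all-ones block appears), so Σ_i C(r_i, 2) ≤ C(48, 2) = 1128. By convexity Σ_i C(r_i, 2) ≥ 124·C(z/124, 2) = z(z − 124)/(2·124), giving z² − 124z − 124·48·47 ≤ 0 and hence z ≤ (1/2)[124 + √(15376 + 4·279744)] = (1/2)[124 + √1134352] ≈ (1/2)(124 + 1065.0596) = 594.5298.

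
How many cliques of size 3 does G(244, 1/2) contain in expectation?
E[# K_3] = C(244, 3) · (1/2)^C(3, 2) = 2391444 / 2^3 = 597861/2 = 298930.5

For each 3-subset S of vertices (there are C(244, 3) = 2391444 such S), let X_S = 1 if S induces a K_3 (all C(3, 2) = 3 edges present). Then P(X_S = 1) = (1/2)^3 = 1/8. By linearity of expectation, E[# K_3] = C(244, 3) · (1/2)^3 = 2391444 / 8 = 597861/2 = 298930.5.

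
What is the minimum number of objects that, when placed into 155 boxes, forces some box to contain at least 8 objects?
n = (8 − 1)·155 + 1 = 1086

By the generalised pigeonhole principle, to guarantee some box contains ≥ r objects we need more than (r − 1) · k objects total. Threshold: n = (r − 1) · k + 1. With r = 8 and k = 155: n = 7 · 155 + 1 = 1085 + 1 = 1086. For n = 1085 = 7 · 155, we can put exactly 7 objects in every box, avoiding 8 in any single one — so 1086 is tight.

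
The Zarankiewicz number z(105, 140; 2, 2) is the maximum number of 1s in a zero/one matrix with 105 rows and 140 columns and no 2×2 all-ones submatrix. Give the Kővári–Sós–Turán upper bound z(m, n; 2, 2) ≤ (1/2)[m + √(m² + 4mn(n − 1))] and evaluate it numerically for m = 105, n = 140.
z(105, 140; 2, 2) ≤ (1/2)[105 + √(105² + 4·105·140·139)] = (1/2)[105 + √8184225] = 1482.9042

Kővári–Sós–Turán: let r_1, ..., r_105 be the row sums and z = Σ r_i the total number of 1s. Each pair of columns can share at most one row with both entries 1 (else a 2×2 all-ones block appears), so Σ_i C(r_i, 2) ≤ C(140, 2) = 9730. By convexity Σ_i C(r_i, 2) ≥ 105·C(z/105, 2) = z(z − 105)/(2·105), giving z² − 105z − 105·140·139 ≤ 0 and hence z ≤ (1/2)[105 + √(11025 + 4·2043300)] = (1/2)[105 + √8184225] ≈ (1/2)(105 + 2860.8085) = 1482.9042.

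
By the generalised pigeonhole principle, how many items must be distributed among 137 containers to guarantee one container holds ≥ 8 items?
n = (8 − 1)·137 + 1 = 960

By the generalised pigeonhole principle, to guarantee some box contains ≥ r objects we need more than (r − 1) · k objects total. Threshold: n = (r − 1) · k + 1. With r = 8 and k = 137: n = 7 · 137 + 1 = 959 + 1 = 960. For n = 959 = 7 · 137, we can put exactly 7 objects in every box, avoiding 8 in any single one — so 960 is tight.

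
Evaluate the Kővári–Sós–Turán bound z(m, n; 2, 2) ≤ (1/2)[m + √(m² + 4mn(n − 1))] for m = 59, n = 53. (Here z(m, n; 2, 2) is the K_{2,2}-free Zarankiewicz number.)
z(59, 53; 2, 2) ≤ (1/2)[59 + √(59² + 4·59·53·52)] = (1/2)[59 + √653897] = 433.8195

Kővári–Sós–Turán: let r_1, ..., r_59 be the row sums and z = Σ r_i the total number of 1s. Each pair of columns can share at most one row with both entries 1 (else a 2×2 all-ones block appears), so Σ_i C(r_i, 2) ≤ C(53, 2) = 1378. By convexity Σ_i C(r_i, 2) ≥ 59·C(z/59, 2) = z(z − 59)/(2·59), giving z² − 59z − 59·53·52 ≤ 0 and hence z ≤ (1/2)[59 + √(3481 + 4·162604)] = (1/2)[59 + √653897] ≈ (1/2)(59 + 808.639) = 433.8195.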